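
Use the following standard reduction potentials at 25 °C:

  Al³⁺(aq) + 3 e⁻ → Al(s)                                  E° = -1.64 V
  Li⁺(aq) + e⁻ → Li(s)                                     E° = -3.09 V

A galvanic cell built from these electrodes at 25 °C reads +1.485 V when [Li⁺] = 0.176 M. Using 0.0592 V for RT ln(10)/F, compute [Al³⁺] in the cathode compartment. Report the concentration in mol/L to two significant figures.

Al³⁺/Al is the cathode, Li⁺/Li the anode: E°cell = +1.45 V, n = 3.
Overall reaction: Al³⁺(aq) + 3 Li(s) → Al(s) + 3 Li⁺(aq); Q = [Li⁺]^3/[Al³⁺]^1.
From E = E° − (0.0592/n) log Q: log Q = (E° − E)·n/0.0592 = (+1.45 − (+1.485))·3/0.0592 = -1.7736.
So 1·log[Al³⁺] = 3·log(0.176) − log Q = -2.2635 − (-1.7736) = -0.4899; [Al³⁺] = 10^(-0.4899) ≈ 0.32 M.

0.32 M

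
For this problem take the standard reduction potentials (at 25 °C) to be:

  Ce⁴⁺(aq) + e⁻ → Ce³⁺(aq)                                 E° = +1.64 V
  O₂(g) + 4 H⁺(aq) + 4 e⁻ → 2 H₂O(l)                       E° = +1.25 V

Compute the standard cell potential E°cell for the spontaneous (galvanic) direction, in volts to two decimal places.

The Ce⁴⁺/Ce³⁺ couple has the higher reduction potential, so it is the cathode; O₂/H₂O is oxidised at the anode.
E°cell = E°(cathode) − E°(anode) = (+1.64) − (+1.25) = +0.39 V.

+0.39 V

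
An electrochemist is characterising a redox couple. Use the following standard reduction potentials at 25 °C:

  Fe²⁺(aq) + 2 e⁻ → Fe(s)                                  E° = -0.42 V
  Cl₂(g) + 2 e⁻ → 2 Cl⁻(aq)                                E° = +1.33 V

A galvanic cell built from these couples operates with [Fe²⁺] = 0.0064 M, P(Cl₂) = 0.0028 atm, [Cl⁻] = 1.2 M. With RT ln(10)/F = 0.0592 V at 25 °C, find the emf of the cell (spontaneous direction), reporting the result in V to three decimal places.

Cl₂/Cl⁻ is the cathode (higher E°), Fe²⁺/Fe the anode: E°cell = +1.33 − (-0.42) = +1.75 V, n = 2.
Overall: Cl₂(g) + Fe(s) → 2 Cl⁻(aq) + Fe²⁺(aq)
Q = [Cl⁻]^2·[Fe²⁺] / (P(Cl₂)); log Q = 0.517.
E = E° − (0.0592/n) log Q = +1.75 − (0.0592/2)(0.517) = +1.735 V.

+1.735 V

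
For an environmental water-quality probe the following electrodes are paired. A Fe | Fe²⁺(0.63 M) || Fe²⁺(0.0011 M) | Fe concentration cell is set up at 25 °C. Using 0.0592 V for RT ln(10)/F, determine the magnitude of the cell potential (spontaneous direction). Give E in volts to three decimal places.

For a concentration cell E°cell = 0. The 0.63 M side is the cathode (reduction is favoured where [Fe²⁺] is higher).
With n = 2, E = −(0.0592/2) log([Fe²⁺]ₐₙ/[Fe²⁺]꜀ₐₜ) = −(0.0592/2) log(0.0011/0.63) = −(0.0592/2)(-2.758) = +0.082 V.

+0.082 V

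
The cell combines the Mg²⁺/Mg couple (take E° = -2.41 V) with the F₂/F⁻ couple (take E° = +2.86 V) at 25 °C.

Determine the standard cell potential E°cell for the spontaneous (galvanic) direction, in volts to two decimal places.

The F₂/F⁻ couple has the higher reduction potential, so it is the cathode; Mg²⁺/Mg is oxidised at the anode.
E°cell = E°(cathode) − E°(anode) = (+2.86) − (-2.41) = +5.27 V.

+5.27 V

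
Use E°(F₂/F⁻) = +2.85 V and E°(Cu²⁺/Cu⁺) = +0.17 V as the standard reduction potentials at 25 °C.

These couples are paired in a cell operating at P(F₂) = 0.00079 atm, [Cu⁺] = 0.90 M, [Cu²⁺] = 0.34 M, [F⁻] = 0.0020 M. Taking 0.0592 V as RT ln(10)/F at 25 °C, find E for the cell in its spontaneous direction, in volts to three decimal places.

F₂/F⁻ is the cathode (higher E°), Cu²⁺/Cu⁺ the anode: E°cell = +2.85 − (+0.17) = +2.68 V, n = 2.
Overall: F₂(g) + 2 Cu⁺(aq) → 2 F⁻(aq) + 2 Cu²⁺(aq)
Q = [F⁻]^2·[Cu²⁺]^2 / (P(F₂)·[Cu⁺]^2); log Q = -3.141.
E = E° − (0.0592/n) log Q = +2.68 − (0.0592/2)(-3.141) = +2.773 V.

+2.773 V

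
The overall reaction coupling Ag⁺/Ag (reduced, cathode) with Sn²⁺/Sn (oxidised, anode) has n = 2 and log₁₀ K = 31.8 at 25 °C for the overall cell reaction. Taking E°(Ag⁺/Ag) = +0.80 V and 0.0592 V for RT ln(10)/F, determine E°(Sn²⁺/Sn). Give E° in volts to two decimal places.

-0.14 V

E°cell = (0.0592/n)·log K = (0.0592/2)(31.8) = +0.941 V.
Since Ag⁺/Ag is the cathode and Sn²⁺/Sn the anode, E°cell = E°(Ag⁺/Ag) − E°(Sn²⁺/Sn).
So E°(Sn²⁺/Sn) = E°(Ag⁺/Ag) − E°cell = (+0.80) − (+0.941) = -0.14 V.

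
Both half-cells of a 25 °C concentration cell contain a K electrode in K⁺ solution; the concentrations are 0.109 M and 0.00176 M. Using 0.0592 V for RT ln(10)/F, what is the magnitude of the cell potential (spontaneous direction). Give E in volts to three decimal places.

+0.106 V

For a concentration cell E°cell = 0. The 0.109 M side is the cathode (reduction is favoured where [K⁺] is higher).
With n = 1, E = −(0.0592/1) log([K⁺]ₐₙ/[K⁺]꜀ₐₜ) = −(0.0592/1) log(0.00176/0.109) = −(0.0592/1)(-1.792) = +0.106 V.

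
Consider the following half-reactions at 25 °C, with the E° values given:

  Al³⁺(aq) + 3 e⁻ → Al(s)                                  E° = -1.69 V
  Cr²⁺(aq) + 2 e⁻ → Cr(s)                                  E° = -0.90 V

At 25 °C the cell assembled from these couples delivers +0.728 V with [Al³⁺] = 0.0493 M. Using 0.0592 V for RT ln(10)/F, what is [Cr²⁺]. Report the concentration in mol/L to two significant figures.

Cr²⁺/Cr is the cathode, Al³⁺/Al the anode: E°cell = +0.79 V, n = 6.
Overall reaction: 3 Cr²⁺(aq) + 2 Al(s) → 3 Cr(s) + 2 Al³⁺(aq); Q = [Al³⁺]^2/[Cr²⁺]^3.
From E = E° − (0.0592/n) log Q: log Q = (E° − E)·n/0.0592 = (+0.79 − (+0.728))·6/0.0592 = 6.2838.
So 3·log[Cr²⁺] = 2·log(0.0493) − log Q = -2.6143 − (6.2838) = -8.8981; log[Cr²⁺] = -8.8981 / 3 = -2.9660; [Cr²⁺] = 10^(-2.9660) ≈ 0.0011 M.

0.0011 M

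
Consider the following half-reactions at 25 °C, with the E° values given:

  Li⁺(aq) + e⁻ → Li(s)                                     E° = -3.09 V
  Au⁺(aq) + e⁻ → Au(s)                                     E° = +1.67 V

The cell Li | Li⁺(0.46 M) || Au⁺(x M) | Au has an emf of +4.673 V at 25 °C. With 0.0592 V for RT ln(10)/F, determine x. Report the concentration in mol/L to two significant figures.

Au⁺/Au is the cathode, Li⁺/Li the anode: E°cell = +4.76 V, n = 1.
Overall reaction: Au⁺(aq) + Li(s) → Au(s) + Li⁺(aq); Q = [Li⁺]^1/[Au⁺]^1.
From E = E° − (0.0592/n) log Q: log Q = (E° − E)·n/0.0592 = (+4.76 − (+4.673))·1/0.0592 = 1.4696.
So 1·log[Au⁺] = 1·log(0.46) − log Q = -0.3372 − (1.4696) = -1.8068; [Au⁺] = 10^(-1.8068) ≈ 0.016 M.

0.016 M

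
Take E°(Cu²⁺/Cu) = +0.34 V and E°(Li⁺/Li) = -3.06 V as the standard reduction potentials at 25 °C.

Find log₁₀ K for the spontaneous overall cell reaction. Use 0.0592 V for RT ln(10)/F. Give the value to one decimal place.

Cathode: Cu²⁺/Cu; anode: Li⁺/Li. E°cell = +3.40 V, n = 2.
log K = nE°cell / 0.0592 = (2)(+3.40) / 0.0592 = 114.9.

114.9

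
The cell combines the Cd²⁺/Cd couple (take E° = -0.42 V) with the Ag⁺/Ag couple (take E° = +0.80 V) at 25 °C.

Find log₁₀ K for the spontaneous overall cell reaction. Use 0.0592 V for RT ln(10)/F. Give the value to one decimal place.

Cathode: Ag⁺/Ag; anode: Cd²⁺/Cd. E°cell = +1.22 V, n = 2.
log K = nE°cell / 0.0592 = (2)(+1.22) / 0.0592 = 41.2.

41.2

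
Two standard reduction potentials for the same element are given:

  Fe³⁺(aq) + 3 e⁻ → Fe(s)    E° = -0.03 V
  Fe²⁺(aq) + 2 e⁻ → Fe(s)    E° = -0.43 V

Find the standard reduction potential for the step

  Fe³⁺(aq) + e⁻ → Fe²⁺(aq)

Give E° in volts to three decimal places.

+0.770 V

Sequential free energies add, so n₃E°₃ = n₁E°₁ + n₂E°₂.
With n₃ = 3, and the known step contributing 2×(-0.43) V, the unknown satisfies 1·E° = 3×(-0.03) − 2×(-0.43) = +0.770.
E° = +0.770 / 1 = +0.770 V.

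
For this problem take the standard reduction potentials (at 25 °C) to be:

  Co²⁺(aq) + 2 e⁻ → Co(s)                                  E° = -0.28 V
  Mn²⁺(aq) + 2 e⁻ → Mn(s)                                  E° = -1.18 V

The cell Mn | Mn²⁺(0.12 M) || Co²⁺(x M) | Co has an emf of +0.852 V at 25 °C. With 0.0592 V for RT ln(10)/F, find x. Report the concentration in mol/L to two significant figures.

Co²⁺/Co is the cathode, Mn²⁺/Mn the anode: E°cell = +0.90 V, n = 2.
Overall reaction: Co²⁺(aq) + Mn(s) → Co(s) + Mn²⁺(aq); Q = [Mn²⁺]^1/[Co²⁺]^1.
From E = E° − (0.0592/n) log Q: log Q = (E° − E)·n/0.0592 = (+0.90 − (+0.852))·2/0.0592 = 1.6216.
So 1·log[Co²⁺] = 1·log(0.12) − log Q = -0.9208 − (1.6216) = -2.5424; [Co²⁺] = 10^(-2.5424) ≈ 0.0029 M.

0.0029 M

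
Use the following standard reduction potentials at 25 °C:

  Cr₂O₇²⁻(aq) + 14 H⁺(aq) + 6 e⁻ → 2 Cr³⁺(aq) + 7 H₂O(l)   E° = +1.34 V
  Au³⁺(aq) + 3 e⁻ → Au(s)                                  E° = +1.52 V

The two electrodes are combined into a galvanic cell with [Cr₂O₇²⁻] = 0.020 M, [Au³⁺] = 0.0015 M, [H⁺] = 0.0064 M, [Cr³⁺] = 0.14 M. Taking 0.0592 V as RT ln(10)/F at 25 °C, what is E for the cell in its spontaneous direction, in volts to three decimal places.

Au³⁺/Au is the cathode (higher E°), Cr₂O₇²⁻/Cr³⁺ the anode: E°cell = +1.52 − (+1.34) = +0.18 V, n = 6.
Overall: 2 Au³⁺(aq) + 2 Cr³⁺(aq) + 7 H₂O(l) → 2 Au(s) + Cr₂O₇²⁻(aq) + 14 H⁺(aq)
Q = [Cr₂O₇²⁻]·[H⁺]^14 / ([Au³⁺]^2·[Cr³⁺]^2); log Q = -25.057.
E = E° − (0.0592/n) log Q = +0.18 − (0.0592/6)(-25.057) = +0.427 V.

+0.427 V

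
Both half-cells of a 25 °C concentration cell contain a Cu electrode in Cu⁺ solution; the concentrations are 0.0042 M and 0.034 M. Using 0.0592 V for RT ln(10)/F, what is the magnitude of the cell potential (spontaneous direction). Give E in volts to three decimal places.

For a concentration cell E°cell = 0. The 0.034 M side is the cathode (reduction is favoured where [Cu⁺] is higher).
With n = 1, E = −(0.0592/1) log([Cu⁺]ₐₙ/[Cu⁺]꜀ₐₜ) = −(0.0592/1) log(0.0042/0.034) = −(0.0592/1)(-0.908) = +0.054 V.

+0.054 V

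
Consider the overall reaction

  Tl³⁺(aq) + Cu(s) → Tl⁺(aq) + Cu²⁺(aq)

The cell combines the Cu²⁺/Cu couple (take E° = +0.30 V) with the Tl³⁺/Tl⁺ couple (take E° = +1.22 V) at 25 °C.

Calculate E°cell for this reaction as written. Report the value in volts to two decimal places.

The Tl³⁺/Tl⁺ couple has the higher reduction potential, so it is the cathode; Cu²⁺/Cu is oxidised at the anode.
E°cell = E°(cathode) − E°(anode) = (+1.22) − (+0.30) = +0.92 V.

+0.92 V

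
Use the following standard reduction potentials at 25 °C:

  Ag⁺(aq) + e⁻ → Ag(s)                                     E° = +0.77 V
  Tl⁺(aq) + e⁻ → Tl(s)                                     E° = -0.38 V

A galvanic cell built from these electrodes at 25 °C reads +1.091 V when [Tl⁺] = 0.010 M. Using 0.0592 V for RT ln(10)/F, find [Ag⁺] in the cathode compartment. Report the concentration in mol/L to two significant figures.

Ag⁺/Ag is the cathode, Tl⁺/Tl the anode: E°cell = +1.15 V, n = 1.
Overall reaction: Ag⁺(aq) + Tl(s) → Ag(s) + Tl⁺(aq); Q = [Tl⁺]^1/[Ag⁺]^1.
From E = E° − (0.0592/n) log Q: log Q = (E° − E)·n/0.0592 = (+1.15 − (+1.091))·1/0.0592 = 0.9966.
So 1·log[Ag⁺] = 1·log(0.01) − log Q = -2.0000 − (0.9966) = -2.9966; [Ag⁺] = 10^(-2.9966) ≈ 0.0010 M.

0.0010 M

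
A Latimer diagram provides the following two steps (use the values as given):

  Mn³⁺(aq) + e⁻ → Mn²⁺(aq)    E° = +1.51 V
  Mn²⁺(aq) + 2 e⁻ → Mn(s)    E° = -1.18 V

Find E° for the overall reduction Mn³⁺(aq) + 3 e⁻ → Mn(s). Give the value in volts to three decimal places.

-0.283 V

Standard free energies of sequential steps add: ΔG°₃ = ΔG°₁ + ΔG°₂, so n₃E°₃ = n₁E°₁ + n₂E°₂.
E°₃ = (1×+1.51 + 2×-1.18) / 3 = (-0.850) / 3 = -0.283 V.
Simply averaging or adding the two E° values would be wrong; the electron-weighted sum is required.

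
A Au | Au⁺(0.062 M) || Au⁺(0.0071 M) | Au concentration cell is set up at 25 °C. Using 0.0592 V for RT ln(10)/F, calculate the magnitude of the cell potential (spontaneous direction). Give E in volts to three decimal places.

For a concentration cell E°cell = 0. The 0.062 M side is the cathode (reduction is favoured where [Au⁺] is higher).
With n = 1, E = −(0.0592/1) log([Au⁺]ₐₙ/[Au⁺]꜀ₐₜ) = −(0.0592/1) log(0.0071/0.062) = −(0.0592/1)(-0.941) = +0.056 V.

+0.056 V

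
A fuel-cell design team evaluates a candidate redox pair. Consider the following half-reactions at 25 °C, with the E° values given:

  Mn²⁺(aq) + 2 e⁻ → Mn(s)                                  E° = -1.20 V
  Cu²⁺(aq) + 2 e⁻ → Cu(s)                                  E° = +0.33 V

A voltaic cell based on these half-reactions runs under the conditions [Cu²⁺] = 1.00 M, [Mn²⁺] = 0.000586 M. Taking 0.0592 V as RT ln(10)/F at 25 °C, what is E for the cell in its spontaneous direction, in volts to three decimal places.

+1.626 V

Cu²⁺/Cu is the cathode (higher E°), Mn²⁺/Mn the anode: E°cell = +0.33 − (-1.20) = +1.53 V, n = 2.
Overall: Cu²⁺(aq) + Mn(s) → Cu(s) + Mn²⁺(aq)
Q = [Mn²⁺] / ([Cu²⁺]); log Q = -3.232.
E = E° − (0.0592/n) log Q = +1.53 − (0.0592/2)(-3.232) = +1.626 V.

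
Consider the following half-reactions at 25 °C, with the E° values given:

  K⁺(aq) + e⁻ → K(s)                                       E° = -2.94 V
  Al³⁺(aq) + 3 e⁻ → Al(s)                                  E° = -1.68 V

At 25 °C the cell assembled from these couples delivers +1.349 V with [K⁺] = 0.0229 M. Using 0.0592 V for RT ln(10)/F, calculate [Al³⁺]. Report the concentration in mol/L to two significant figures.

Al³⁺/Al is the cathode, K⁺/K the anode: E°cell = +1.26 V, n = 3.
Overall reaction: Al³⁺(aq) + 3 K(s) → Al(s) + 3 K⁺(aq); Q = [K⁺]^3/[Al³⁺]^1.
From E = E° − (0.0592/n) log Q: log Q = (E° − E)·n/0.0592 = (+1.26 − (+1.349))·3/0.0592 = -4.5101.
So 1·log[Al³⁺] = 3·log(0.0229) − log Q = -4.9205 − (-4.5101) = -0.4104; [Al³⁺] = 10^(-0.4104) ≈ 0.39 M.

0.39 M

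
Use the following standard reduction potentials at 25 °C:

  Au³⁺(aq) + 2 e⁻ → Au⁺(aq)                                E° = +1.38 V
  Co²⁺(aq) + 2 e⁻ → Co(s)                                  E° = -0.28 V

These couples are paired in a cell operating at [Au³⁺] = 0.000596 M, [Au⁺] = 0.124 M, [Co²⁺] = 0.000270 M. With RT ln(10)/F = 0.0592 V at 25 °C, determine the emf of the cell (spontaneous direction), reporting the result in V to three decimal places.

+1.697 V

Au³⁺/Au⁺ is the cathode (higher E°), Co²⁺/Co the anode: E°cell = +1.38 − (-0.28) = +1.66 V, n = 2.
Overall: Au³⁺(aq) + Co(s) → Au⁺(aq) + Co²⁺(aq)
Q = [Au⁺]·[Co²⁺] / ([Au³⁺]); log Q = -1.250.
E = E° − (0.0592/n) log Q = +1.66 − (0.0592/2)(-1.250) = +1.697 V.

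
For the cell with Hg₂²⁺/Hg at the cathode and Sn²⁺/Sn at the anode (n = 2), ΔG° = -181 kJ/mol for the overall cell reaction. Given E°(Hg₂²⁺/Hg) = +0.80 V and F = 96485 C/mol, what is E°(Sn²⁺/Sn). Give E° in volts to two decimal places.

E°cell = −ΔG°/(nF) = −(-181×10³)/((2)(96485)) = +0.938 V.
Since Hg₂²⁺/Hg is the cathode and Sn²⁺/Sn the anode, E°cell = E°(Hg₂²⁺/Hg) − E°(Sn²⁺/Sn).
So E°(Sn²⁺/Sn) = E°(Hg₂²⁺/Hg) − E°cell = (+0.80) − (+0.938) = -0.14 V.

-0.14 V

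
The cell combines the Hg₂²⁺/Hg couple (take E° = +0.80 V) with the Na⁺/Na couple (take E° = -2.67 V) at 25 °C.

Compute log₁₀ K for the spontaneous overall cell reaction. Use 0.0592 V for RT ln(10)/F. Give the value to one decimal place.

117.2

Cathode: Hg₂²⁺/Hg; anode: Na⁺/Na. E°cell = +3.47 V, n = 2.
log K = nE°cell / 0.0592 = (2)(+3.47) / 0.0592 = 117.2.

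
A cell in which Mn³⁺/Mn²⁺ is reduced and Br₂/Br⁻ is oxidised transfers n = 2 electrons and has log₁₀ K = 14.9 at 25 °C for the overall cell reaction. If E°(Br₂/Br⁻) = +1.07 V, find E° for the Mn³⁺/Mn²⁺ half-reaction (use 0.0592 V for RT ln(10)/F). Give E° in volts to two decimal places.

+1.51 V

E°cell = (0.0592/n)·log K = (0.0592/2)(14.9) = +0.441 V.
Since Mn³⁺/Mn²⁺ is the cathode and Br₂/Br⁻ the anode, E°cell = E°(Mn³⁺/Mn²⁺) − E°(Br₂/Br⁻).
So E°(Mn³⁺/Mn²⁺) = E°cell + E°(Br₂/Br⁻) = +0.441 + (+1.07) = +1.51 V.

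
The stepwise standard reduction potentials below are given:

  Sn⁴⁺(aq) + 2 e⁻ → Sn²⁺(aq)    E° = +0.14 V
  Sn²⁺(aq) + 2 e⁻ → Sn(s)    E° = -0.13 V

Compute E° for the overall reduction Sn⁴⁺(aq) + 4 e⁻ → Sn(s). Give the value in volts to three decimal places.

+0.005 V

Since ΔG° = −nFE° is additive over sequential reductions, n₃E°₃ = n₁E°₁ + n₂E°₂.
E°₃ = (2×+0.14 + 2×-0.13) / 4 = (+0.020) / 4 = +0.005 V.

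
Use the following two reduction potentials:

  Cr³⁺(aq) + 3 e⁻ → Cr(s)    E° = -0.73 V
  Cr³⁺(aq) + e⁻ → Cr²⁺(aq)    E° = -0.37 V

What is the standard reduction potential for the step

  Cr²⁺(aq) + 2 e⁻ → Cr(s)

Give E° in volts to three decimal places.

Sequential free energies add, so n₃E°₃ = n₁E°₁ + n₂E°₂.
With n₃ = 3, and the known step contributing 1×(-0.37) V, the unknown satisfies 2·E° = 3×(-0.73) − 1×(-0.37) = -1.820.
E° = -1.820 / 2 = -0.910 V.

-0.910 V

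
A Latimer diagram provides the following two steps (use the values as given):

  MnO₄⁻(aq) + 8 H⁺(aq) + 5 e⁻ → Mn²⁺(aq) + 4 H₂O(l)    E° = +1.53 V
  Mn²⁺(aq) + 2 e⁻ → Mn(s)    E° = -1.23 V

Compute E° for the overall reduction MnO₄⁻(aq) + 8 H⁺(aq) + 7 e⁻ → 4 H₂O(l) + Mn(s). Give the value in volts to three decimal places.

+0.741 V

Since ΔG° = −nFE° is additive over sequential reductions, n₃E°₃ = n₁E°₁ + n₂E°₂.
E°₃ = (5×+1.53 + 2×-1.23) / 7 = (+5.190) / 7 = +0.741 V.
E° values themselves are not directly additive — weighting by electron count is essential.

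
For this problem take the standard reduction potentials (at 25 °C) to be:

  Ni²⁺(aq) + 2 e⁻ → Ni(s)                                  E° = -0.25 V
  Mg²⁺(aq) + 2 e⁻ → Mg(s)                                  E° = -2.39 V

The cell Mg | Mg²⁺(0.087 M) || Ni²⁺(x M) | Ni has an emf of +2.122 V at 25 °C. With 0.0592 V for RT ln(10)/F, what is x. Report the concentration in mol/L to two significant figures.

0.021 M

Ni²⁺/Ni is the cathode, Mg²⁺/Mg the anode: E°cell = +2.14 V, n = 2.
Overall reaction: Ni²⁺(aq) + Mg(s) → Ni(s) + Mg²⁺(aq); Q = [Mg²⁺]^1/[Ni²⁺]^1.
From E = E° − (0.0592/n) log Q: log Q = (E° − E)·n/0.0592 = (+2.14 − (+2.122))·2/0.0592 = 0.6081.
So 1·log[Ni²⁺] = 1·log(0.087) − log Q = -1.0605 − (0.6081) = -1.6686; [Ni²⁺] = 10^(-1.6686) ≈ 0.021 M.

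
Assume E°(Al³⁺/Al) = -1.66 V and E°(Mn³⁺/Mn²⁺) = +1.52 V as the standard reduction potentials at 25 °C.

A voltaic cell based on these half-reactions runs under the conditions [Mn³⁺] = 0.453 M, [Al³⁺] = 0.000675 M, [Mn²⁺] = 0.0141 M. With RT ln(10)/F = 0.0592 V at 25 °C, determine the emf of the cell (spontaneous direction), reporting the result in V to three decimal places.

Mn³⁺/Mn²⁺ is the cathode (higher E°), Al³⁺/Al the anode: E°cell = +1.52 − (-1.66) = +3.18 V, n = 3.
Overall: 3 Mn³⁺(aq) + Al(s) → 3 Mn²⁺(aq) + Al³⁺(aq)
Q = [Mn²⁺]^3·[Al³⁺] / ([Mn³⁺]^3); log Q = -7.691.
E = E° − (0.0592/n) log Q = +3.18 − (0.0592/3)(-7.691) = +3.332 V.

+3.332 V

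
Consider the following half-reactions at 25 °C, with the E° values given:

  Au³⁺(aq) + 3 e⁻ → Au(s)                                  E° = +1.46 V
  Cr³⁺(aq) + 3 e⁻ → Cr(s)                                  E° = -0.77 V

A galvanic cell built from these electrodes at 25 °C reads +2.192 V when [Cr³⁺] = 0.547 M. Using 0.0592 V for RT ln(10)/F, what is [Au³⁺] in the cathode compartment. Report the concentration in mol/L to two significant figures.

0.0065 M

Au³⁺/Au is the cathode, Cr³⁺/Cr the anode: E°cell = +2.23 V, n = 3.
Overall reaction: Au³⁺(aq) + Cr(s) → Au(s) + Cr³⁺(aq); Q = [Cr³⁺]^1/[Au³⁺]^1.
From E = E° − (0.0592/n) log Q: log Q = (E° − E)·n/0.0592 = (+2.23 − (+2.192))·3/0.0592 = 1.9257.
So 1·log[Au³⁺] = 1·log(0.547) − log Q = -0.2620 − (1.9257) = -2.1877; [Au³⁺] = 10^(-2.1877) ≈ 0.0065 M.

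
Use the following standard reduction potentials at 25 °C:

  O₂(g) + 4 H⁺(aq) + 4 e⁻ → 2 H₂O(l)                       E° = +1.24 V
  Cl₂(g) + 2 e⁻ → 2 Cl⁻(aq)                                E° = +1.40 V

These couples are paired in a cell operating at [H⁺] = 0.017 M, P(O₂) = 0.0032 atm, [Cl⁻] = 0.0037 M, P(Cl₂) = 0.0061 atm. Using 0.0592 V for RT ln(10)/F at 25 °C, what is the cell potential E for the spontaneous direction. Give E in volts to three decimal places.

+0.380 V

Cl₂/Cl⁻ is the cathode (higher E°), O₂/H₂O the anode: E°cell = +1.40 − (+1.24) = +0.16 V, n = 4.
Overall: 2 Cl₂(g) + 2 H₂O(l) → 4 Cl⁻(aq) + O₂(g) + 4 H⁺(aq)
Q = [Cl⁻]^4·P(O₂)·[H⁺]^4 / (P(Cl₂)^2); log Q = -14.871.
E = E° − (0.0592/n) log Q = +0.16 − (0.0592/4)(-14.871) = +0.380 V.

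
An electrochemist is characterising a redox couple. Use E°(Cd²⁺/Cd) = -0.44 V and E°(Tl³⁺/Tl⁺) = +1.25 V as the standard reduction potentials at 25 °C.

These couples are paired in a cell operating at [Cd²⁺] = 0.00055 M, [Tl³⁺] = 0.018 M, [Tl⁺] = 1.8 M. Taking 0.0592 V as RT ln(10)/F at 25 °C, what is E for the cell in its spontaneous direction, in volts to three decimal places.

+1.727 V

Tl³⁺/Tl⁺ is the cathode (higher E°), Cd²⁺/Cd the anode: E°cell = +1.25 − (-0.44) = +1.69 V, n = 2.
Overall: Tl³⁺(aq) + Cd(s) → Tl⁺(aq) + Cd²⁺(aq)
Q = [Tl⁺]·[Cd²⁺] / ([Tl³⁺]); log Q = -1.260.
E = E° − (0.0592/n) log Q = +1.69 − (0.0592/2)(-1.260) = +1.727 V.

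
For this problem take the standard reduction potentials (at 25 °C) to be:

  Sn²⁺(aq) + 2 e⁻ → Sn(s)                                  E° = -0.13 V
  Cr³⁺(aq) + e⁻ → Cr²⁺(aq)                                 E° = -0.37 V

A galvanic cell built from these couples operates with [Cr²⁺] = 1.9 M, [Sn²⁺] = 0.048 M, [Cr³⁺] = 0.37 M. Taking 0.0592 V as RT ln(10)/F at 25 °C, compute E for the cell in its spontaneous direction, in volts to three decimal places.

+0.243 V

Sn²⁺/Sn is the cathode (higher E°), Cr³⁺/Cr²⁺ the anode: E°cell = -0.13 − (-0.37) = +0.24 V, n = 2.
Overall: Sn²⁺(aq) + 2 Cr²⁺(aq) → Sn(s) + 2 Cr³⁺(aq)
Q = [Cr³⁺]^2 / ([Sn²⁺]·[Cr²⁺]^2); log Q = -0.102.
E = E° − (0.0592/n) log Q = +0.24 − (0.0592/2)(-0.102) = +0.243 V.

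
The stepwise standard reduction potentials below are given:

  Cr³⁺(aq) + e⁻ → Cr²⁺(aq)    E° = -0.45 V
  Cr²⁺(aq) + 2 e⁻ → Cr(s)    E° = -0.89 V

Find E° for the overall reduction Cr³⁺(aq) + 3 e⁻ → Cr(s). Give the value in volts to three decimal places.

-0.743 V

Adding the free-energy changes (−nFE°) of the two steps gives −n₃FE°₃ = −n₁FE°₁ − n₂FE°₂.
E°₃ = (1×-0.45 + 2×-0.89) / 3 = (-2.230) / 3 = -0.743 V.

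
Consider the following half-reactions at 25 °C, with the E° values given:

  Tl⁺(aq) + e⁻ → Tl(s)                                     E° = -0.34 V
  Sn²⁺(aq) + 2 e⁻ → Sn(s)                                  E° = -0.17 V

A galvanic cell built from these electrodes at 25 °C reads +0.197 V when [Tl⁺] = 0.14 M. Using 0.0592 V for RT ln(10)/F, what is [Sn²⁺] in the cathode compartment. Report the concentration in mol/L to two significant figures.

0.16 M

Sn²⁺/Sn is the cathode, Tl⁺/Tl the anode: E°cell = +0.17 V, n = 2.
Overall reaction: Sn²⁺(aq) + 2 Tl(s) → Sn(s) + 2 Tl⁺(aq); Q = [Tl⁺]^2/[Sn²⁺]^1.
From E = E° − (0.0592/n) log Q: log Q = (E° − E)·n/0.0592 = (+0.17 − (+0.197))·2/0.0592 = -0.9122.
So 1·log[Sn²⁺] = 2·log(0.14) − log Q = -1.7077 − (-0.9122) = -0.7955; [Sn²⁺] = 10^(-0.7955) ≈ 0.16 M.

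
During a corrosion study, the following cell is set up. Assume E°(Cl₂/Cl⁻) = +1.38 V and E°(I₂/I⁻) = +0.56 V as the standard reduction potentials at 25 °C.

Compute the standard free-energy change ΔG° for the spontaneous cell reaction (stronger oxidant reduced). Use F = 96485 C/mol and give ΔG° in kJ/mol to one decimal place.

-158.2 kJ/mol

Cl₂/Cl⁻ (E° = +1.38 V) is the cathode; I₂/I⁻ (E° = +0.56 V) is the anode, so E°cell = +0.82 V.
Balancing electrons gives n = 2 (lcm of 2 and 2).
ΔG° = −nFE° = −(2)(96485)(+0.82) = -158,235 J = -158.2 kJ/mol.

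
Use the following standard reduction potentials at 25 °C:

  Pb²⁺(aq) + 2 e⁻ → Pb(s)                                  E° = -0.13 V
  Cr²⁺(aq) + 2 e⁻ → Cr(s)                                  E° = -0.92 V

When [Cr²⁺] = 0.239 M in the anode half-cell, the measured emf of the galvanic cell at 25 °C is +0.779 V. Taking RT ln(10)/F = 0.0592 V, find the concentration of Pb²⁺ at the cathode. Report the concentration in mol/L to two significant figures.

0.10 M

Pb²⁺/Pb is the cathode, Cr²⁺/Cr the anode: E°cell = +0.79 V, n = 2.
Overall reaction: Pb²⁺(aq) + Cr(s) → Pb(s) + Cr²⁺(aq); Q = [Cr²⁺]^1/[Pb²⁺]^1.
From E = E° − (0.0592/n) log Q: log Q = (E° − E)·n/0.0592 = (+0.79 − (+0.779))·2/0.0592 = 0.3716.
So 1·log[Pb²⁺] = 1·log(0.239) − log Q = -0.6216 − (0.3716) = -0.9932; [Pb²⁺] = 10^(-0.9932) ≈ 0.10 M.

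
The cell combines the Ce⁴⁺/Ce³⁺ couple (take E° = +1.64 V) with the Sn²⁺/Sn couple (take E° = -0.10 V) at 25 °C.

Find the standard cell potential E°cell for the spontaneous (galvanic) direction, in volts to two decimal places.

+1.74 V

The Ce⁴⁺/Ce³⁺ couple has the higher reduction potential, so it is the cathode; Sn²⁺/Sn is oxidised at the anode.
E°cell = E°(cathode) − E°(anode) = (+1.64) − (-0.10) = +1.74 V.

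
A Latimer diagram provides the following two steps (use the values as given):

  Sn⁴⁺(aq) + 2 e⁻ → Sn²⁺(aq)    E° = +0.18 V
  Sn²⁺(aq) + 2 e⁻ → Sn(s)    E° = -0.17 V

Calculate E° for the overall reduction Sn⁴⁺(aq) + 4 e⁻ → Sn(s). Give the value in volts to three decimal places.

+0.005 V

Since ΔG° = −nFE° is additive over sequential reductions, n₃E°₃ = n₁E°₁ + n₂E°₂.
E°₃ = (2×+0.18 + 2×-0.17) / 4 = (+0.020) / 4 = +0.005 V.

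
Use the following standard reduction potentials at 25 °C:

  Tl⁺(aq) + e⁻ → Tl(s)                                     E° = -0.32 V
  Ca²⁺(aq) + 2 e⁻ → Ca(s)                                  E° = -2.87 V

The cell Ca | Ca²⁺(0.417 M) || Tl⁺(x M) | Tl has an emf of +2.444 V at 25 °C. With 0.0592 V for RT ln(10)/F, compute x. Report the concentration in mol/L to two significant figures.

Tl⁺/Tl is the cathode, Ca²⁺/Ca the anode: E°cell = +2.55 V, n = 2.
Overall reaction: 2 Tl⁺(aq) + Ca(s) → 2 Tl(s) + Ca²⁺(aq); Q = [Ca²⁺]^1/[Tl⁺]^2.
From E = E° − (0.0592/n) log Q: log Q = (E° − E)·n/0.0592 = (+2.55 − (+2.444))·2/0.0592 = 3.5811.
So 2·log[Tl⁺] = 1·log(0.417) − log Q = -0.3799 − (3.5811) = -3.9610; log[Tl⁺] = -3.9610 / 2 = -1.9805; [Tl⁺] = 10^(-1.9805) ≈ 0.010 M.

0.010 M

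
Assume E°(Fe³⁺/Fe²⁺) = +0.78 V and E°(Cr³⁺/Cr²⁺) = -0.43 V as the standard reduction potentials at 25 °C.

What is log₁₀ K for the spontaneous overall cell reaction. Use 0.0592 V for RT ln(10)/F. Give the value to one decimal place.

Cathode: Fe³⁺/Fe²⁺; anode: Cr³⁺/Cr²⁺. E°cell = +1.21 V, n = 1.
log K = nE°cell / 0.0592 = (1)(+1.21) / 0.0592 = 20.4.

20.4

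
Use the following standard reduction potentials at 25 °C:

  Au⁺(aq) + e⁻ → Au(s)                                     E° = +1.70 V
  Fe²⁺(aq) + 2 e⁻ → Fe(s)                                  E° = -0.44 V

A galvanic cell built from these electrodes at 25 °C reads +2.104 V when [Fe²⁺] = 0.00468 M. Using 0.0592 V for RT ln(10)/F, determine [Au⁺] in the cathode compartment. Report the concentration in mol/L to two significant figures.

0.017 M

Au⁺/Au is the cathode, Fe²⁺/Fe the anode: E°cell = +2.14 V, n = 2.
Overall reaction: 2 Au⁺(aq) + Fe(s) → 2 Au(s) + Fe²⁺(aq); Q = [Fe²⁺]^1/[Au⁺]^2.
From E = E° − (0.0592/n) log Q: log Q = (E° − E)·n/0.0592 = (+2.14 − (+2.104))·2/0.0592 = 1.2162.
So 2·log[Au⁺] = 1·log(0.00468) − log Q = -2.3298 − (1.2162) = -3.5460; log[Au⁺] = -3.5460 / 2 = -1.7730; [Au⁺] = 10^(-1.7730) ≈ 0.017 M.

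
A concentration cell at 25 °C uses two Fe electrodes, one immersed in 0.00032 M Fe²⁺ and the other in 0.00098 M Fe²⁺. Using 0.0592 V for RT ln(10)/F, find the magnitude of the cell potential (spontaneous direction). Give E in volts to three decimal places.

+0.014 V

For a concentration cell E°cell = 0. The 0.00098 M side is the cathode (reduction is favoured where [Fe²⁺] is higher).
With n = 2, E = −(0.0592/2) log([Fe²⁺]ₐₙ/[Fe²⁺]꜀ₐₜ) = −(0.0592/2) log(0.00032/0.00098) = −(0.0592/2)(-0.486) = +0.014 V.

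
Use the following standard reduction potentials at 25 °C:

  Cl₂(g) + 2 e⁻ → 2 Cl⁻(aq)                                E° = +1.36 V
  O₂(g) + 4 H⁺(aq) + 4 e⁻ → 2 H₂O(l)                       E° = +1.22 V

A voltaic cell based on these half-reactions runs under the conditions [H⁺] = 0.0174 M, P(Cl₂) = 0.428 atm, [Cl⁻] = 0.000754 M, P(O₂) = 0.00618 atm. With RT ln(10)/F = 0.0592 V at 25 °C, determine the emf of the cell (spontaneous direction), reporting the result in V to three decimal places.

Cl₂/Cl⁻ is the cathode (higher E°), O₂/H₂O the anode: E°cell = +1.36 − (+1.22) = +0.14 V, n = 4.
Overall: 2 Cl₂(g) + 2 H₂O(l) → 4 Cl⁻(aq) + O₂(g) + 4 H⁺(aq)
Q = [Cl⁻]^4·P(O₂)·[H⁺]^4 / (P(Cl₂)^2); log Q = -21.000.
E = E° − (0.0592/n) log Q = +0.14 − (0.0592/4)(-21.000) = +0.451 V.

+0.451 V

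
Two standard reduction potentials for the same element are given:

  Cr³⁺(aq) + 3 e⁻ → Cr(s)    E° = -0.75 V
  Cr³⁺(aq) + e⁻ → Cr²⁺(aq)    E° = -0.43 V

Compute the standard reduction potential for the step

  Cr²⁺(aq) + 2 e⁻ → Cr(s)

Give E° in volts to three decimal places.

Sequential free energies add, so n₃E°₃ = n₁E°₁ + n₂E°₂.
With n₃ = 3, and the known step contributing 1×(-0.43) V, the unknown satisfies 2·E° = 3×(-0.75) − 1×(-0.43) = -1.820.
E° = -1.820 / 2 = -0.910 V.

-0.910 V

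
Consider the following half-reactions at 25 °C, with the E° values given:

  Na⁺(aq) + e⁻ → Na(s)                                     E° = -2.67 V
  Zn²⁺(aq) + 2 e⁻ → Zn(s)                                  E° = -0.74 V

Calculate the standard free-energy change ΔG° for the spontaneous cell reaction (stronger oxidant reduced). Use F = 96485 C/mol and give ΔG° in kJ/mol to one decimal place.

-372.4 kJ/mol

Zn²⁺/Zn (E° = -0.74 V) is the cathode; Na⁺/Na (E° = -2.67 V) is the anode, so E°cell = +1.93 V.
Balancing electrons gives n = 2 (lcm of 2 and 1).
ΔG° = −nFE° = −(2)(96485)(+1.93) = -372,432 J = -372.4 kJ/mol.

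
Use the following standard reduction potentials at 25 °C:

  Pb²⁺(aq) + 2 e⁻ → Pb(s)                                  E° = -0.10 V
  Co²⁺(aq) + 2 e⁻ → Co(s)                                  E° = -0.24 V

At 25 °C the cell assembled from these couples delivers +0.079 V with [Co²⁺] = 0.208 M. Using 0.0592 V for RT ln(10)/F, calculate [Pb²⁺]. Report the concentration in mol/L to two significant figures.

0.0018 M

Pb²⁺/Pb is the cathode, Co²⁺/Co the anode: E°cell = +0.14 V, n = 2.
Overall reaction: Pb²⁺(aq) + Co(s) → Pb(s) + Co²⁺(aq); Q = [Co²⁺]^1/[Pb²⁺]^1.
From E = E° − (0.0592/n) log Q: log Q = (E° − E)·n/0.0592 = (+0.14 − (+0.079))·2/0.0592 = 2.0608.
So 1·log[Pb²⁺] = 1·log(0.208) − log Q = -0.6819 − (2.0608) = -2.7427; [Pb²⁺] = 10^(-2.7427) ≈ 0.0018 M.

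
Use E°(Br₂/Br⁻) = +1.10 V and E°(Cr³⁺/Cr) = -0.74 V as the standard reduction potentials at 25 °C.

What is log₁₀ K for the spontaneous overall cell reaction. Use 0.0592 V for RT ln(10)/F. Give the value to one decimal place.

186.5

Cathode: Br₂/Br⁻; anode: Cr³⁺/Cr. E°cell = +1.84 V, n = 6.
log K = nE°cell / 0.0592 = (6)(+1.84) / 0.0592 = 186.5.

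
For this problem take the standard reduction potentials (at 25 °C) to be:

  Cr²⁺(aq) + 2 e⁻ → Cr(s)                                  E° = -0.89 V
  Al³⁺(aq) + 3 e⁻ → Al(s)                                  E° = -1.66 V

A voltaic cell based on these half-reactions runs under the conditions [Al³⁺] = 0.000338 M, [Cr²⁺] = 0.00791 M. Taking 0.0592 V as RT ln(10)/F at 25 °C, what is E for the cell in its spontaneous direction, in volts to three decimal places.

+0.776 V

Cr²⁺/Cr is the cathode (higher E°), Al³⁺/Al the anode: E°cell = -0.89 − (-1.66) = +0.77 V, n = 6.
Overall: 3 Cr²⁺(aq) + 2 Al(s) → 3 Cr(s) + 2 Al³⁺(aq)
Q = [Al³⁺]^2 / ([Cr²⁺]^3); log Q = -0.637.
E = E° − (0.0592/n) log Q = +0.77 − (0.0592/6)(-0.637) = +0.776 V.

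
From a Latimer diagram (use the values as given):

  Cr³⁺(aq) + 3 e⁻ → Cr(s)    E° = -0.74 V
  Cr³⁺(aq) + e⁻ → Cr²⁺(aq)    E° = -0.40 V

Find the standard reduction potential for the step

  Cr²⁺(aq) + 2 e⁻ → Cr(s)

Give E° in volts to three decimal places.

Sequential free energies add, so n₃E°₃ = n₁E°₁ + n₂E°₂.
With n₃ = 3, and the known step contributing 1×(-0.40) V, the unknown satisfies 2·E° = 3×(-0.74) − 1×(-0.40) = -1.820.
E° = -1.820 / 2 = -0.910 V.

-0.910 V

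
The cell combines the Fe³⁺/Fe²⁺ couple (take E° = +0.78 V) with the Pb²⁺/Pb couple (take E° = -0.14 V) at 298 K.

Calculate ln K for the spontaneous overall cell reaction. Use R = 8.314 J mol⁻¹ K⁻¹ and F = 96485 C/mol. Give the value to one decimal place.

Cathode: Fe³⁺/Fe²⁺; anode: Pb²⁺/Pb. E°cell = (+0.78) − (-0.14) = +0.92 V, with n = 2.
ΔG° = −nFE° = −RT ln K, so ln K = nFE°/(RT) = (2)(96485)(+0.92) / ((8.314)(298)) = 71.656.

71.7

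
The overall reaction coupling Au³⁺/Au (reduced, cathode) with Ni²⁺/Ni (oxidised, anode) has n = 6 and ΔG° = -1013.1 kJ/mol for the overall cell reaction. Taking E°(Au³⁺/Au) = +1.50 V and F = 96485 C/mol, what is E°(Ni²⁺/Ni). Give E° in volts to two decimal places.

-0.25 V

E°cell = −ΔG°/(nF) = −(-1013.1×10³)/((6)(96485)) = +1.750 V.
Since Au³⁺/Au is the cathode and Ni²⁺/Ni the anode, E°cell = E°(Au³⁺/Au) − E°(Ni²⁺/Ni).
So E°(Ni²⁺/Ni) = E°(Au³⁺/Au) − E°cell = (+1.50) − (+1.750) = -0.25 V.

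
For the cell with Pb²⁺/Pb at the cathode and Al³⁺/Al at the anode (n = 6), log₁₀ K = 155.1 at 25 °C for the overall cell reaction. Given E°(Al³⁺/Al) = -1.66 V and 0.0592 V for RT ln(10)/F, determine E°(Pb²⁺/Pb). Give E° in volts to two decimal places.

E°cell = (0.0592/n)·log K = (0.0592/6)(155.1) = +1.530 V.
Since Pb²⁺/Pb is the cathode and Al³⁺/Al the anode, E°cell = E°(Pb²⁺/Pb) − E°(Al³⁺/Al).
So E°(Pb²⁺/Pb) = E°cell + E°(Al³⁺/Al) = +1.530 + (-1.66) = -0.13 V.

-0.13 V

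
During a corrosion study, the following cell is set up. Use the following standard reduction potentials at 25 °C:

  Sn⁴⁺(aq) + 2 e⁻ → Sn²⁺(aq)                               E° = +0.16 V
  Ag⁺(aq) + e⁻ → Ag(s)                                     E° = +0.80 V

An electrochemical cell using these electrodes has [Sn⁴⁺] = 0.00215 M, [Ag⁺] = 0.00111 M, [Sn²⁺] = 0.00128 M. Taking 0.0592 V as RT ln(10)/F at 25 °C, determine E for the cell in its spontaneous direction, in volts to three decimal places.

+0.458 V

Ag⁺/Ag is the cathode (higher E°), Sn⁴⁺/Sn²⁺ the anode: E°cell = +0.80 − (+0.16) = +0.64 V, n = 2.
Overall: 2 Ag⁺(aq) + Sn²⁺(aq) → 2 Ag(s) + Sn⁴⁺(aq)
Q = [Sn⁴⁺] / ([Ag⁺]^2·[Sn²⁺]); log Q = 6.135.
E = E° − (0.0592/n) log Q = +0.64 − (0.0592/2)(6.135) = +0.458 V.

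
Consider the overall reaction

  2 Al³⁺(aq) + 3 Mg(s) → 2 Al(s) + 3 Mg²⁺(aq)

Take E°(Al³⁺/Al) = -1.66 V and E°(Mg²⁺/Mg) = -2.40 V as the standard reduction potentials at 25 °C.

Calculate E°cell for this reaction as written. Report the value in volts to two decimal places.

The Al³⁺/Al couple has the higher reduction potential, so it is the cathode; Mg²⁺/Mg is oxidised at the anode.
E°cell = E°(cathode) − E°(anode) = (-1.66) − (-2.40) = +0.74 V.

+0.74 V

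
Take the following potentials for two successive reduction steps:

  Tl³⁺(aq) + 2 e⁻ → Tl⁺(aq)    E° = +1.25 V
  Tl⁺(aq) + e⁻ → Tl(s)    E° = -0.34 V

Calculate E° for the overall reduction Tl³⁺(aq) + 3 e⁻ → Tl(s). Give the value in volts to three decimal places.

Since ΔG° = −nFE° is additive over sequential reductions, n₃E°₃ = n₁E°₁ + n₂E°₂.
E°₃ = (2×+1.25 + 1×-0.34) / 3 = (+2.160) / 3 = +0.720 V.

+0.720 V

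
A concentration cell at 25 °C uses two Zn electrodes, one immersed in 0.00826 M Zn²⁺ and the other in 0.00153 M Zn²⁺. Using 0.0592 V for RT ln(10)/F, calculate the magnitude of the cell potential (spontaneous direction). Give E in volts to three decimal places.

+0.022 V

For a concentration cell E°cell = 0. The 0.00826 M side is the cathode (reduction is favoured where [Zn²⁺] is higher).
With n = 2, E = −(0.0592/2) log([Zn²⁺]ₐₙ/[Zn²⁺]꜀ₐₜ) = −(0.0592/2) log(0.00153/0.00826) = −(0.0592/2)(-0.732) = +0.022 V.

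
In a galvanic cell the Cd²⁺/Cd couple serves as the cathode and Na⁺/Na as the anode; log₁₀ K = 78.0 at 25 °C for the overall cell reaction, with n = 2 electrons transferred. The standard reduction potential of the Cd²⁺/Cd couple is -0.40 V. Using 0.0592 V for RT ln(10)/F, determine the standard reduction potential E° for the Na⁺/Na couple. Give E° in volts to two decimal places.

E°cell = (0.0592/n)·log K = (0.0592/2)(78.0) = +2.309 V.
Since Cd²⁺/Cd is the cathode and Na⁺/Na the anode, E°cell = E°(Cd²⁺/Cd) − E°(Na⁺/Na).
So E°(Na⁺/Na) = E°(Cd²⁺/Cd) − E°cell = (-0.40) − (+2.309) = -2.71 V.

-2.71 V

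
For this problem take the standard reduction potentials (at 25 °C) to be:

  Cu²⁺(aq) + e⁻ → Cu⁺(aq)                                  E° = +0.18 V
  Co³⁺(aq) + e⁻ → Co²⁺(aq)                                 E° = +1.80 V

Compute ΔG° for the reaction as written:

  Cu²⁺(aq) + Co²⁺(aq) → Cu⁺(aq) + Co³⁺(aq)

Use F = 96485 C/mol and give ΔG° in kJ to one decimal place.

+156.3 kJ

As written, Cu²⁺/Cu⁺ is reduced (cathode) and Co³⁺/Co²⁺ is oxidised (anode), so E°cell = (+0.18) − (+1.80) = -1.62 V.
Balancing electrons gives n = 1.
ΔG° = −nFE° = −(1)(96485)(-1.62) = 156,306 J = +156.3 kJ.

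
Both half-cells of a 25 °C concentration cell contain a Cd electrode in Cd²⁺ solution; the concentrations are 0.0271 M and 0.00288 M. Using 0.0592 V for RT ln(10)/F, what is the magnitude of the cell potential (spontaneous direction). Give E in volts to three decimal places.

For a concentration cell E°cell = 0. The 0.0271 M side is the cathode (reduction is favoured where [Cd²⁺] is higher).
With n = 2, E = −(0.0592/2) log([Cd²⁺]ₐₙ/[Cd²⁺]꜀ₐₜ) = −(0.0592/2) log(0.00288/0.0271) = −(0.0592/2)(-0.974) = +0.029 V.

+0.029 V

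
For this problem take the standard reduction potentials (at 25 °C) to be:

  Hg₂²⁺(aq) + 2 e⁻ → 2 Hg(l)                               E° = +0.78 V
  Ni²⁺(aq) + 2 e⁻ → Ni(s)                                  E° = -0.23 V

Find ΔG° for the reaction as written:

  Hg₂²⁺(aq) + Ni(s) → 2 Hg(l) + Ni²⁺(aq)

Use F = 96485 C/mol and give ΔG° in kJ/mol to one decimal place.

As written, Hg₂²⁺/Hg is reduced (cathode) and Ni²⁺/Ni is oxidised (anode), so E°cell = (+0.78) − (-0.23) = +1.01 V.
Balancing electrons gives n = 2.
ΔG° = −nFE° = −(2)(96485)(+1.01) = -194,900 J = -194.9 kJ/mol.

-194.9 kJ/mol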